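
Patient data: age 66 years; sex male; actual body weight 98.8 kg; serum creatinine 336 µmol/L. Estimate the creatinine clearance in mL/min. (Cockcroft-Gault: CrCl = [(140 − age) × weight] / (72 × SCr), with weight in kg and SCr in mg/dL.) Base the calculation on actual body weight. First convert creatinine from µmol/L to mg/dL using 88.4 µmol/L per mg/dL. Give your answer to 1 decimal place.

26.7 mL/min

SCr = 336 / 88.4 = 3.801 mg/dL
CrCl = (140 − 66) × 98.8 / (72 × 3.801) = 7311.2 / 273.67 ≈ 26.7 mL/min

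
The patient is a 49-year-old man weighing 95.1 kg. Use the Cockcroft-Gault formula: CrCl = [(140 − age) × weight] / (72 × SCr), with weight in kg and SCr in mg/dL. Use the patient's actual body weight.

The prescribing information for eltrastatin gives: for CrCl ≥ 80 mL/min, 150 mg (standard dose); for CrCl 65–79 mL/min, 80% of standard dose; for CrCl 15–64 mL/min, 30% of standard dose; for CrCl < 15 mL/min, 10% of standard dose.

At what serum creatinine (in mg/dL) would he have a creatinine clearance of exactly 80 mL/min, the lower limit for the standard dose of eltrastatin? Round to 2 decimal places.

Standard dose requires CrCl ≥ 80 mL/min.
Set (140 − 49) × 95.1 / (72 × SCr) = 80
SCr = (140 − 49) × 95.1 / (72 × 80) = 1.502 mg/dL

1.50 mg/dL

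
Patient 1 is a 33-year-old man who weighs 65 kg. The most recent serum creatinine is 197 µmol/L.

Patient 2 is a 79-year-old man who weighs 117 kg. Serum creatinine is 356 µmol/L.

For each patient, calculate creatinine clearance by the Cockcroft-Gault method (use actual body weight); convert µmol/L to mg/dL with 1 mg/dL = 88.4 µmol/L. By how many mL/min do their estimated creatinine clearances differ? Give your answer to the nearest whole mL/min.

19 mL/min

Patient 1: SCr = 197 / 88.4 = 2.229 mg/dL
Patient 1: CrCl = (140 − 33) × 65 / (72 × 2.229) = 6955.0 / 160.49 ≈ 43.3 mL/min
Patient 2: SCr = 356 / 88.4 = 4.027 mg/dL
Patient 2: CrCl = (140 − 79) × 117 / (72 × 4.027) = 7137.0 / 289.94 ≈ 24.6 mL/min
|43.3 − 24.6| = 18.7 mL/min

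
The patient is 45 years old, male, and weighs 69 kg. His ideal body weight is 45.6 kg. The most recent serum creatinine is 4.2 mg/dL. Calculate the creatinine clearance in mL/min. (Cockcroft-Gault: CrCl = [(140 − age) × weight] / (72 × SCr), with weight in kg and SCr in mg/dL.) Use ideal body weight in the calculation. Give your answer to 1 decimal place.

CrCl = (140 − 45) × 45.6 / (72 × 4.2) = 4332.0 / 302.40 ≈ 14.3 mL/min

14.3 mL/min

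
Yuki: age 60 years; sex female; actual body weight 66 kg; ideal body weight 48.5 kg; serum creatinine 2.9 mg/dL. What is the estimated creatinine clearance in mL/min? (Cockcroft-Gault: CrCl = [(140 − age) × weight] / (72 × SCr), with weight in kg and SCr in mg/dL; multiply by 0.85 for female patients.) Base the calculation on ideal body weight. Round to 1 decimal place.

CrCl = (140 − 60) × 48.5 / (72 × 2.9) × 0.85 = 3880.0 / 208.80 × 0.85 ≈ 15.8 mL/min

15.8 mL/min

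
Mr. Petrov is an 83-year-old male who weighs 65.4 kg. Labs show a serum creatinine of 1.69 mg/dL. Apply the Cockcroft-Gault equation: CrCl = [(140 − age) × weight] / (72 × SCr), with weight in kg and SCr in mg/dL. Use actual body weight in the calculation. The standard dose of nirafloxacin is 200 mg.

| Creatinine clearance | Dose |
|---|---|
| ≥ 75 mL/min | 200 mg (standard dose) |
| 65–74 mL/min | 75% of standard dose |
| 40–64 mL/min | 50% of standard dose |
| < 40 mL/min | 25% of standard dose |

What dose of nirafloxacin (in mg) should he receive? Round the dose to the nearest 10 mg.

50 mg

CrCl = (140 − 83) × 65.4 / (72 × 1.69) = 3727.8 / 121.68 ≈ 30.6 mL/min
CrCl ≈ 31 mL/min → bracket < 40 mL/min.
25% of 200 mg = 50 mg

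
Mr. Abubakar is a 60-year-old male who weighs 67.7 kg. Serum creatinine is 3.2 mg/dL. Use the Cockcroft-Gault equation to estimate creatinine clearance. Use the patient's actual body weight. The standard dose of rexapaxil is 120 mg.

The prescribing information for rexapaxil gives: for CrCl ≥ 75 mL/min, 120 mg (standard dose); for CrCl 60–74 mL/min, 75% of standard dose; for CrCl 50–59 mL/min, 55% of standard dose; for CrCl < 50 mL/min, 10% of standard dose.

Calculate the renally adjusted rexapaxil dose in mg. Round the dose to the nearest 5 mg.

CrCl = (140 − 60) × 67.7 / (72 × 3.2) = 5416.0 / 230.40 ≈ 23.5 mL/min
CrCl ≈ 24 mL/min → bracket < 50 mL/min.
10% of 120 mg = 12 mg → 10 mg

10 mg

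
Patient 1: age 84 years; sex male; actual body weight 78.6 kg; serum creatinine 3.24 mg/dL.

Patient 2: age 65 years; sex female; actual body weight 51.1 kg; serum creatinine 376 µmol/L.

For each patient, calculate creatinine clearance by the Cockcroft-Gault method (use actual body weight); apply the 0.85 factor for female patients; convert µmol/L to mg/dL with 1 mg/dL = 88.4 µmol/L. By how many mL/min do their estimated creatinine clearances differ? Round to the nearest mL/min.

Patient 1: CrCl = (140 − 84) × 78.6 / (72 × 3.24) = 4401.6 / 233.28 ≈ 18.9 mL/min
Patient 2: SCr = 376 / 88.4 = 4.253 mg/dL
Patient 2: CrCl = (140 − 65) × 51.1 / (72 × 4.253) × 0.85 = 3832.5 / 306.22 × 0.85 ≈ 10.6 mL/min
|18.9 − 10.6| = 8.3 mL/min

8 mL/min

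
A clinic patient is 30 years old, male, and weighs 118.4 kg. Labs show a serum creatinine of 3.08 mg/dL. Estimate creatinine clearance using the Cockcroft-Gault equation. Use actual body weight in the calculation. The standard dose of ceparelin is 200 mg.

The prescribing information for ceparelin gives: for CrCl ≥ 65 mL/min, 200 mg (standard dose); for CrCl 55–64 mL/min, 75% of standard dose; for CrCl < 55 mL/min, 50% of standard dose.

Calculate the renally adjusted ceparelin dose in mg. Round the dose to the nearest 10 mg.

CrCl = (140 − 30) × 118.4 / (72 × 3.08) = 13024.0 / 221.76 ≈ 58.7 mL/min
CrCl ≈ 59 mL/min → bracket 55–64 mL/min.
75% of 200 mg = 150 mg

150 mg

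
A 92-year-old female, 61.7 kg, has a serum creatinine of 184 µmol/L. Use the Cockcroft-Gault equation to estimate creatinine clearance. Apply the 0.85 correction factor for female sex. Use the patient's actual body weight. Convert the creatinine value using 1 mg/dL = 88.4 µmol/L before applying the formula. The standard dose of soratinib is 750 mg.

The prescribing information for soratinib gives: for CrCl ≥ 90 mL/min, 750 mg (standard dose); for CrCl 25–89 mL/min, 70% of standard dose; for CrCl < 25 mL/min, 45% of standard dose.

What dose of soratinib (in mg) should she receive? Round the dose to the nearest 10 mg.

SCr = 184 / 88.4 = 2.081 mg/dL
CrCl = (140 − 92) × 61.7 / (72 × 2.081) × 0.85 = 2961.6 / 149.83 × 0.85 ≈ 16.8 mL/min
CrCl ≈ 17 mL/min → bracket < 25 mL/min.
45% of 750 mg = 337.5 mg → 340 mg

340 mg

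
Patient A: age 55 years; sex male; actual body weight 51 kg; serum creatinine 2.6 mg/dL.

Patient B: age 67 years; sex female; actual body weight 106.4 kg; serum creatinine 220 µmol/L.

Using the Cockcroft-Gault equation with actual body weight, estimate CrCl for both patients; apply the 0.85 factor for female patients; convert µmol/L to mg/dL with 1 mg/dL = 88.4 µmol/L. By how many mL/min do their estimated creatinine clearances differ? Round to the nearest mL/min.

Patient A: CrCl = (140 − 55) × 51 / (72 × 2.6) = 4335.0 / 187.20 ≈ 23.2 mL/min
Patient B: SCr = 220 / 88.4 = 2.489 mg/dL
Patient B: CrCl = (140 − 67) × 106.4 / (72 × 2.489) × 0.85 = 7767.2 / 179.21 × 0.85 ≈ 36.8 mL/min
|23.2 − 36.8| = 13.6 mL/min

14 mL/min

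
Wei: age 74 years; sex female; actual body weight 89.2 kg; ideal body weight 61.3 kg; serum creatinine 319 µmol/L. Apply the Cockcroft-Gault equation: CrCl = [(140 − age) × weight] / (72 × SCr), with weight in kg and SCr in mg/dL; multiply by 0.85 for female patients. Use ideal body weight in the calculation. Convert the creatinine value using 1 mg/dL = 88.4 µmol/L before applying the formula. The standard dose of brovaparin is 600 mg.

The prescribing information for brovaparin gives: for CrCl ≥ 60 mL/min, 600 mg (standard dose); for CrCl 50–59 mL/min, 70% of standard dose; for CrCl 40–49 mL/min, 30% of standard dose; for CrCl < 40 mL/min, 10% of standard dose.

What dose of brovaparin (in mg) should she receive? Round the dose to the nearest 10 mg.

60 mg

SCr = 319 / 88.4 = 3.609 mg/dL
CrCl = (140 − 74) × 61.3 / (72 × 3.609) × 0.85 = 4045.8 / 259.85 × 0.85 ≈ 13.2 mL/min
CrCl ≈ 13 mL/min → bracket < 40 mL/min.
10% of 600 mg = 60 mg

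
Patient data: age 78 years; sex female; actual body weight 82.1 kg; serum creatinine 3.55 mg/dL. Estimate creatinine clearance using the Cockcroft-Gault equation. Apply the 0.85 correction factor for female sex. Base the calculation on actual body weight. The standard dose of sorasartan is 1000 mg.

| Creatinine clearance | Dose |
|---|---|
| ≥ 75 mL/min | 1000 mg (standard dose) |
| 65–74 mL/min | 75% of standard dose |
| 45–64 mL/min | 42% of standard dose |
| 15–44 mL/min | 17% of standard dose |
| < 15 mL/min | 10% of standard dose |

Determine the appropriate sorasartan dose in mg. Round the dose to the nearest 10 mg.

CrCl = (140 − 78) × 82.1 / (72 × 3.55) × 0.85 = 5090.2 / 255.60 × 0.85 ≈ 16.9 mL/min
CrCl ≈ 17 mL/min → bracket 15–44 mL/min.
17% of 1000 mg = 170 mg

170 mg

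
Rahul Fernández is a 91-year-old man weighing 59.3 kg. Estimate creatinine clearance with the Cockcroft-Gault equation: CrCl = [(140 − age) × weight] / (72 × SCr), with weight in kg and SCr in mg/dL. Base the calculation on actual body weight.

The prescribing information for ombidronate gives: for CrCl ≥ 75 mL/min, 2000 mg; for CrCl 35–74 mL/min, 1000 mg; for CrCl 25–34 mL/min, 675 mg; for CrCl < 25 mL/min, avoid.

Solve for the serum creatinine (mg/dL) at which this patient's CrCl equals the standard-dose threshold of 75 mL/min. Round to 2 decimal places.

Standard dose requires CrCl ≥ 75 mL/min.
Set (140 − 91) × 59.3 / (72 × SCr) = 75
SCr = (140 − 91) × 59.3 / (72 × 75) = 0.538 mg/dL

0.54 mg/dL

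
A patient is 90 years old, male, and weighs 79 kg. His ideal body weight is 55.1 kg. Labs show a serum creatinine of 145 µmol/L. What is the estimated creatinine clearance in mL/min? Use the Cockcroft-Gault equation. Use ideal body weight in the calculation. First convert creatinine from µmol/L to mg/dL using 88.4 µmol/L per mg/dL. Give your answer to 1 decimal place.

23.3 mL/min

SCr = 145 / 88.4 = 1.64 mg/dL
CrCl = (140 − 90) × 55.1 / (72 × 1.64) = 2755.0 / 118.08 ≈ 23.3 mL/min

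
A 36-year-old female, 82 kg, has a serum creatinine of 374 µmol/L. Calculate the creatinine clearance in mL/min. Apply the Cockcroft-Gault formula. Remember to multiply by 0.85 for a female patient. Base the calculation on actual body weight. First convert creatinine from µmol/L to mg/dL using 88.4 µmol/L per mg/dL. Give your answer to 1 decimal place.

SCr = 374 / 88.4 = 4.231 mg/dL
CrCl = (140 − 36) × 82 / (72 × 4.231) × 0.85 = 8528.0 / 304.63 × 0.85 ≈ 23.8 mL/min

23.8 mL/min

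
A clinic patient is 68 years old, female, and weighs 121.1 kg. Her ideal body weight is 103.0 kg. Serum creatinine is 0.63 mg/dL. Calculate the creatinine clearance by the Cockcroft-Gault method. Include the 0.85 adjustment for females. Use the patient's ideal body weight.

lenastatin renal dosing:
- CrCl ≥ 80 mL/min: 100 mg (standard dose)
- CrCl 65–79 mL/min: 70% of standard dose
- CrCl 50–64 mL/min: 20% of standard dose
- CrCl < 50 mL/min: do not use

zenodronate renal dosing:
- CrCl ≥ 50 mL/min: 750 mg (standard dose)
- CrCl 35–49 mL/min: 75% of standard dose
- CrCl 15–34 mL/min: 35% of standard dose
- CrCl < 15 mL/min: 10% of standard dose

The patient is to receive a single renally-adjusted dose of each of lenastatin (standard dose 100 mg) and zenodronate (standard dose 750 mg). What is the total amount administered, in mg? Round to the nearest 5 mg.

CrCl = (140 − 68) × 103 / (72 × 0.63) × 0.85 = 7416.0 / 45.36 × 0.85 ≈ 139.0 mL/min
CrCl ≈ 139 mL/min.
lenastatin: ≥ 80 mL/min → 100% of 100 mg = 100 mg.
zenodronate: ≥ 50 mL/min → 100% of 750 mg = 750 mg.
Total = 100 + 750 = 850 mg.

850 mg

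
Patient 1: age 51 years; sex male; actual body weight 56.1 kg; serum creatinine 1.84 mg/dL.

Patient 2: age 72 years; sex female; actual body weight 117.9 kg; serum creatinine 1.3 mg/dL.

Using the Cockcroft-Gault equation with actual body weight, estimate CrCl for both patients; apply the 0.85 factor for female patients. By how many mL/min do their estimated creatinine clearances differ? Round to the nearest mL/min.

35 mL/min

Patient 1: CrCl = (140 − 51) × 56.1 / (72 × 1.84) = 4992.9 / 132.48 ≈ 37.7 mL/min
Patient 2: CrCl = (140 − 72) × 117.9 / (72 × 1.3) × 0.85 = 8017.2 / 93.60 × 0.85 ≈ 72.8 mL/min
|37.7 − 72.8| = 35.1 mL/min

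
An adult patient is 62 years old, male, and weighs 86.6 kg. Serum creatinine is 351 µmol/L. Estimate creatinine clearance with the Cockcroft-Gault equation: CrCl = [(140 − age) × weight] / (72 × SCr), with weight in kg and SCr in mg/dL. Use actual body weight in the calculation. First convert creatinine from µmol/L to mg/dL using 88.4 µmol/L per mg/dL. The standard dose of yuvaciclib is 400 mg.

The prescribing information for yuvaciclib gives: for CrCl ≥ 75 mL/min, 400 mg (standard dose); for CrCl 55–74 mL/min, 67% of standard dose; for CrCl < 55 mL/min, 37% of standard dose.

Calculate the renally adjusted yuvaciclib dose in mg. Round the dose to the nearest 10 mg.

150 mg

SCr = 351 / 88.4 = 3.971 mg/dL
CrCl = (140 − 62) × 86.6 / (72 × 3.971) = 6754.8 / 285.91 ≈ 23.6 mL/min
CrCl ≈ 24 mL/min → bracket < 55 mL/min.
37% of 400 mg = 148 mg → 150 mg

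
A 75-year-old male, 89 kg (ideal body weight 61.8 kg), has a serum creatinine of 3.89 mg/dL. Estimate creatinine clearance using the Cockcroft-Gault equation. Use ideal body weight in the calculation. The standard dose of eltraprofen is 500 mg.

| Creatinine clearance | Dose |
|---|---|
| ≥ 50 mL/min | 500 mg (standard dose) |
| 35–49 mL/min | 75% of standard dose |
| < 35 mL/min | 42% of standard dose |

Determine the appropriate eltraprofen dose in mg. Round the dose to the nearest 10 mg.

CrCl = (140 − 75) × 61.8 / (72 × 3.89) = 4017.0 / 280.08 ≈ 14.3 mL/min
CrCl ≈ 14 mL/min → bracket < 35 mL/min.
42% of 500 mg = 210 mg

210 mg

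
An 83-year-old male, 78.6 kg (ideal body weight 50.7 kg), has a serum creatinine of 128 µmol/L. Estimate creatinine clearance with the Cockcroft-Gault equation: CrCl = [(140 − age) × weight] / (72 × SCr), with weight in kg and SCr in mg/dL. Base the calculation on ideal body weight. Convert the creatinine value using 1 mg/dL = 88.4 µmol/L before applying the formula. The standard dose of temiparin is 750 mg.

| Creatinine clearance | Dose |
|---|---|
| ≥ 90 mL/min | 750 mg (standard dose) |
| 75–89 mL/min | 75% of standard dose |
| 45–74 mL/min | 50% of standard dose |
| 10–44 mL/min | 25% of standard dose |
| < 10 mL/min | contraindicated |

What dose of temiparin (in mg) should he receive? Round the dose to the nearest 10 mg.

SCr = 128 / 88.4 = 1.448 mg/dL
CrCl = (140 − 83) × 50.7 / (72 × 1.448) = 2889.9 / 104.26 ≈ 27.7 mL/min
CrCl ≈ 28 mL/min → bracket 10–44 mL/min.
25% of 750 mg = 187.5 mg → 190 mg

190 mg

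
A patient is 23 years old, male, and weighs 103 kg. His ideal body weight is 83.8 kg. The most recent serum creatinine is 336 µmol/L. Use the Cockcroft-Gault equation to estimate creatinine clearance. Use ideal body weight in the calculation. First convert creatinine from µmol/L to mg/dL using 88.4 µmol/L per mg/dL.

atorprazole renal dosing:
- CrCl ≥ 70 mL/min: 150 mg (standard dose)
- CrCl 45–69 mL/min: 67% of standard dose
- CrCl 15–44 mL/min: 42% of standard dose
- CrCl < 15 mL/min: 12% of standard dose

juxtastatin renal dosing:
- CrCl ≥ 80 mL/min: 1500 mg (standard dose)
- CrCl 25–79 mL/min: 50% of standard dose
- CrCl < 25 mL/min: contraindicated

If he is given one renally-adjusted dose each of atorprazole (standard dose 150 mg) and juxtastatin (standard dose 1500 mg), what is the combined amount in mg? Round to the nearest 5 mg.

815 mg

SCr = 336 / 88.4 = 3.801 mg/dL
CrCl = (140 − 23) × 83.8 / (72 × 3.801) = 9804.6 / 273.67 ≈ 35.8 mL/min
CrCl ≈ 36 mL/min.
atorprazole: 15–44 mL/min → 42% of 150 mg = 63 mg.
juxtastatin: 25–79 mL/min → 50% of 1500 mg = 750 mg.
Total = 63 + 750 = 813 mg.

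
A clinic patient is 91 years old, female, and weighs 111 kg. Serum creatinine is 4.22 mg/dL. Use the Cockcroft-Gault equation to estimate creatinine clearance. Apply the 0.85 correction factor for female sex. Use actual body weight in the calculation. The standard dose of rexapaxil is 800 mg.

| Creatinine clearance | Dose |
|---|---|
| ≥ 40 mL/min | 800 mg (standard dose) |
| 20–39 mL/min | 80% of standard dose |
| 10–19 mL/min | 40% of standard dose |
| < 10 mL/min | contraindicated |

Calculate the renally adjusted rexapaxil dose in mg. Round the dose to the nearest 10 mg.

320 mg

CrCl = (140 − 91) × 111 / (72 × 4.22) × 0.85 = 5439.0 / 303.84 × 0.85 ≈ 15.2 mL/min
CrCl ≈ 15 mL/min → bracket 10–19 mL/min.
40% of 800 mg = 320 mg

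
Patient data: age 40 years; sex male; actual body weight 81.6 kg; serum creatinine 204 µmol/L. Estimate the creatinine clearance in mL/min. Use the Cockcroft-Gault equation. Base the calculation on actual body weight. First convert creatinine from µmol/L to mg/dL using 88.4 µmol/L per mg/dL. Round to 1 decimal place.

49.1 mL/min

SCr = 204 / 88.4 = 2.308 mg/dL
CrCl = (140 − 40) × 81.6 / (72 × 2.308) = 8160.0 / 166.18 ≈ 49.1 mL/min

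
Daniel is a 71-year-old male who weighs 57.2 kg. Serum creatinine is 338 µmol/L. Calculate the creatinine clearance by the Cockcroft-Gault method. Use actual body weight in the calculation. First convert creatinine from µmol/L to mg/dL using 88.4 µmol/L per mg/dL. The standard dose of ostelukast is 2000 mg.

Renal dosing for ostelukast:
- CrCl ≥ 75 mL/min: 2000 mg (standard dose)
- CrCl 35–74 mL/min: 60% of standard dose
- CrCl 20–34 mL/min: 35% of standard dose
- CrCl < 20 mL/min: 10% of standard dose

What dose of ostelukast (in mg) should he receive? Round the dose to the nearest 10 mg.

SCr = 338 / 88.4 = 3.824 mg/dL
CrCl = (140 − 71) × 57.2 / (72 × 3.824) = 3946.8 / 275.33 ≈ 14.3 mL/min
CrCl ≈ 14 mL/min → bracket < 20 mL/min.
10% of 2000 mg = 200 mg

200 mg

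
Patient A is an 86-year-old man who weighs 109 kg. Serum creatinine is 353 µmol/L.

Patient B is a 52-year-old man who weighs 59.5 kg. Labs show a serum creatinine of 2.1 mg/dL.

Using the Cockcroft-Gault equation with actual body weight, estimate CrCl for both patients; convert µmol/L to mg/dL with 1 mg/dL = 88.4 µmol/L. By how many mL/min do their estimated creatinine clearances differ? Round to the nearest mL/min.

Patient A: SCr = 353 / 88.4 = 3.993 mg/dL
Patient A: CrCl = (140 − 86) × 109 / (72 × 3.993) = 5886.0 / 287.50 ≈ 20.5 mL/min
Patient B: CrCl = (140 − 52) × 59.5 / (72 × 2.1) = 5236.0 / 151.20 ≈ 34.6 mL/min
|20.5 − 34.6| = 14.1 mL/min

14 mL/min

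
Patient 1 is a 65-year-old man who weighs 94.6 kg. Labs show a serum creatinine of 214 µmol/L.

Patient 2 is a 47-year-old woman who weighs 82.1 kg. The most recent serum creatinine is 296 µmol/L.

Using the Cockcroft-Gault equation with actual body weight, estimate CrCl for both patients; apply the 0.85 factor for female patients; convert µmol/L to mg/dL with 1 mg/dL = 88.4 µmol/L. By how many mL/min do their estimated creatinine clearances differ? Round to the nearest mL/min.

14 mL/min

Patient 1: SCr = 214 / 88.4 = 2.421 mg/dL
Patient 1: CrCl = (140 − 65) × 94.6 / (72 × 2.421) = 7095.0 / 174.31 ≈ 40.7 mL/min
Patient 2: SCr = 296 / 88.4 = 3.348 mg/dL
Patient 2: CrCl = (140 − 47) × 82.1 / (72 × 3.348) × 0.85 = 7635.3 / 241.06 × 0.85 ≈ 26.9 mL/min
|40.7 − 26.9| = 13.8 mL/min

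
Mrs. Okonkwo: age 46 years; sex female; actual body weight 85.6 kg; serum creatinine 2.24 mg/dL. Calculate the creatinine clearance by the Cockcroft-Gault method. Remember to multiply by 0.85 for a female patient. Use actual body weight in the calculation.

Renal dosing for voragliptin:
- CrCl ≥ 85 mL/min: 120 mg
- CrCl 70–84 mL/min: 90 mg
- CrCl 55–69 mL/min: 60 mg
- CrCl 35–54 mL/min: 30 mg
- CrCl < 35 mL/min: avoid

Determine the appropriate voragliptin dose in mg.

CrCl = (140 − 46) × 85.6 / (72 × 2.24) × 0.85 = 8046.4 / 161.28 × 0.85 ≈ 42.4 mL/min
CrCl ≈ 42 mL/min → bracket 35–54 mL/min.
Dose for this bracket: 30 mg.

30 mg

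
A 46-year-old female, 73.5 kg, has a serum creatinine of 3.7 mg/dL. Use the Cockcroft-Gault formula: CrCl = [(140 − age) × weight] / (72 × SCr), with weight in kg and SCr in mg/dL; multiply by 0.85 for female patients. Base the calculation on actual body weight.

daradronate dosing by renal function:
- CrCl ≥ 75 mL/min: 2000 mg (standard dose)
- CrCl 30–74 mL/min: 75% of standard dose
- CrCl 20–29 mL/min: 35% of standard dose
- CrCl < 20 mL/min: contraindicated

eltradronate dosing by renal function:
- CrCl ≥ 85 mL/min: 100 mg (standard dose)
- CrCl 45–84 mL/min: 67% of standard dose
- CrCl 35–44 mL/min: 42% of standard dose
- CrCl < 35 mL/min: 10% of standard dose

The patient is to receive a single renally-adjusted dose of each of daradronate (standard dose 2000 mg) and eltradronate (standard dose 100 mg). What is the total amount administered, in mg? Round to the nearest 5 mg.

710 mg

CrCl = (140 − 46) × 73.5 / (72 × 3.7) × 0.85 = 6909.0 / 266.40 × 0.85 ≈ 22.0 mL/min
CrCl ≈ 22 mL/min.
daradronate: 20–29 mL/min → 35% of 2000 mg = 700 mg.
eltradronate: < 35 mL/min → 10% of 100 mg = 10 mg.
Total = 700 + 10 = 710 mg.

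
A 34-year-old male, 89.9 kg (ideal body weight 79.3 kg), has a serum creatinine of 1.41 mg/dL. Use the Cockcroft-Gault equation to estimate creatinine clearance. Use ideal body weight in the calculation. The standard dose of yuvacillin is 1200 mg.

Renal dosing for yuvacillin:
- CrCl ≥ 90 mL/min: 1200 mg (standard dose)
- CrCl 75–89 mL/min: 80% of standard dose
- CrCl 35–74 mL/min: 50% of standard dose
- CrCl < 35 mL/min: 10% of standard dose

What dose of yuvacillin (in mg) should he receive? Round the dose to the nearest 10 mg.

CrCl = (140 − 34) × 79.3 / (72 × 1.41) = 8405.8 / 101.52 ≈ 82.8 mL/min
CrCl ≈ 83 mL/min → bracket 75–89 mL/min.
80% of 1200 mg = 960 mg

960 mg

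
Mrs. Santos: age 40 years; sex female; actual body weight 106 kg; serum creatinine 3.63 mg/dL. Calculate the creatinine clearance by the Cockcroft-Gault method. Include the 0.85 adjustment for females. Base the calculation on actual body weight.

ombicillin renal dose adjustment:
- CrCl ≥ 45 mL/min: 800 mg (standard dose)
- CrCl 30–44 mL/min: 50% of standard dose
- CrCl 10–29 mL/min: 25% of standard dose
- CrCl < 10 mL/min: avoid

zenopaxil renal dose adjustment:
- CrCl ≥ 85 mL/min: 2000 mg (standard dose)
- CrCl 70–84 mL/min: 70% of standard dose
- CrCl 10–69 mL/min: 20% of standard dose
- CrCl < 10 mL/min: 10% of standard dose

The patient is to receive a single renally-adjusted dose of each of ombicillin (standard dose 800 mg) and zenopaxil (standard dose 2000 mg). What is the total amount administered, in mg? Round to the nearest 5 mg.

CrCl = (140 − 40) × 106 / (72 × 3.63) × 0.85 = 10600.0 / 261.36 × 0.85 ≈ 34.5 mL/min
CrCl ≈ 34 mL/min.
ombicillin: 30–44 mL/min → 50% of 800 mg = 400 mg.
zenopaxil: 10–69 mL/min → 20% of 2000 mg = 400 mg.
Total = 400 + 400 = 800 mg.

800 mg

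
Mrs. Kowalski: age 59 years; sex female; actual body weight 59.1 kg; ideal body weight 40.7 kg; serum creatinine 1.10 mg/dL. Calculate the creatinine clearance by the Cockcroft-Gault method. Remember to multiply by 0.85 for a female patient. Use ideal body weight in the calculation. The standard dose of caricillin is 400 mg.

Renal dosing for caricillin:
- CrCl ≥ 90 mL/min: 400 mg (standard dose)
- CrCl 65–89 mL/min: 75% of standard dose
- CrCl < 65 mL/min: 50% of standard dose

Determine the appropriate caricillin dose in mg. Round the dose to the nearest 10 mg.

CrCl = (140 − 59) × 40.7 / (72 × 1.1) × 0.85 = 3296.7 / 79.20 × 0.85 ≈ 35.4 mL/min
CrCl ≈ 35 mL/min → bracket < 65 mL/min.
50% of 400 mg = 200 mg

200 mg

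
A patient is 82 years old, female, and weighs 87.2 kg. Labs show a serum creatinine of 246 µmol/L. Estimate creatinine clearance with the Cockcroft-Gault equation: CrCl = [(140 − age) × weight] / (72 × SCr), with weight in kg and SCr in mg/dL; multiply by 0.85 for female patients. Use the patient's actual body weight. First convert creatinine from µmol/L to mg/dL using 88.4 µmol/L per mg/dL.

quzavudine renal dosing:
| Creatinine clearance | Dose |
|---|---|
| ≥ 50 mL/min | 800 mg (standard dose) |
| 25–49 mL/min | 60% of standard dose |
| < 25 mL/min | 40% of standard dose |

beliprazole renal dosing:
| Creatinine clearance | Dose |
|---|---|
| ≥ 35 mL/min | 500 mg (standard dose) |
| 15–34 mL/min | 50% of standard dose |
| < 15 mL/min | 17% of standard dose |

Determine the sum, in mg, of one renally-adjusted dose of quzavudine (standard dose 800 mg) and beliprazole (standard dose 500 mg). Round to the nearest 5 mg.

570 mg

SCr = 246 / 88.4 = 2.783 mg/dL
CrCl = (140 − 82) × 87.2 / (72 × 2.783) × 0.85 = 5057.6 / 200.38 × 0.85 ≈ 21.5 mL/min
CrCl ≈ 21 mL/min.
quzavudine: < 25 mL/min → 40% of 800 mg = 320 mg.
beliprazole: 15–34 mL/min → 50% of 500 mg = 250 mg.
Total = 320 + 250 = 570 mg.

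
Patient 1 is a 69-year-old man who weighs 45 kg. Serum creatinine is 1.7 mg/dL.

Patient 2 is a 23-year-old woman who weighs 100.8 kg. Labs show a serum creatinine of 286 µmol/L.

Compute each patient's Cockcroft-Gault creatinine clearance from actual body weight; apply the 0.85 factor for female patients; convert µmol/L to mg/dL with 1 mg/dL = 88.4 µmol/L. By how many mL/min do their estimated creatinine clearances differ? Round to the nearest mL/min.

17 mL/min

Patient 1: CrCl = (140 − 69) × 45 / (72 × 1.7) = 3195.0 / 122.40 ≈ 26.1 mL/min
Patient 2: SCr = 286 / 88.4 = 3.235 mg/dL
Patient 2: CrCl = (140 − 23) × 100.8 / (72 × 3.235) × 0.85 = 11793.6 / 232.92 × 0.85 ≈ 43.0 mL/min
|26.1 − 43.0| = 16.9 mL/min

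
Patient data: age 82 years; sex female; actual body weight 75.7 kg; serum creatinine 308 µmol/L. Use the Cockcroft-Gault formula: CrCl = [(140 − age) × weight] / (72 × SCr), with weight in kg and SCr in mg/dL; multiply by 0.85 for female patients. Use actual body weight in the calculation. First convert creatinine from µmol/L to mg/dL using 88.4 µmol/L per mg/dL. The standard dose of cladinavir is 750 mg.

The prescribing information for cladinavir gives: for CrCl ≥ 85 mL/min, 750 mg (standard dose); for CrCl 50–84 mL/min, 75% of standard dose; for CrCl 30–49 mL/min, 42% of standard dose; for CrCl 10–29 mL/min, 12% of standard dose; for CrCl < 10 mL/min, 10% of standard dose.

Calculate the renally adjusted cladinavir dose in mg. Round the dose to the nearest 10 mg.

SCr = 308 / 88.4 = 3.484 mg/dL
CrCl = (140 − 82) × 75.7 / (72 × 3.484) × 0.85 = 4390.6 / 250.85 × 0.85 ≈ 14.9 mL/min
CrCl ≈ 15 mL/min → bracket 10–29 mL/min.
12% of 750 mg = 90 mg

90 mg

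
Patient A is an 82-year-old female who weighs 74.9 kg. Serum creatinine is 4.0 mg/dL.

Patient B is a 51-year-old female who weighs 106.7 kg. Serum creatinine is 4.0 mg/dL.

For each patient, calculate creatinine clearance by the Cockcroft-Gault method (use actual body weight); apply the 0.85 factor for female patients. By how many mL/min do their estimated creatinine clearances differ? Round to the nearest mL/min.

Patient A: CrCl = (140 − 82) × 74.9 / (72 × 4) × 0.85 = 4344.2 / 288.00 × 0.85 ≈ 12.8 mL/min
Patient B: CrCl = (140 − 51) × 106.7 / (72 × 4) × 0.85 = 9496.3 / 288.00 × 0.85 ≈ 28.0 mL/min
|12.8 − 28.0| = 15.2 mL/min

15 mL/min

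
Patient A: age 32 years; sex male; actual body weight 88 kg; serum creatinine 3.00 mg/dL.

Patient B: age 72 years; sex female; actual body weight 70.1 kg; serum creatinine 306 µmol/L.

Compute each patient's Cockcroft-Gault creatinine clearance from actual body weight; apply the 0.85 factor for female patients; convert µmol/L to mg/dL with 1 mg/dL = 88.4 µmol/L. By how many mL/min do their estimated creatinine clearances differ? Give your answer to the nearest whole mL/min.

28 mL/min

Patient A: CrCl = (140 − 32) × 88 / (72 × 3) = 9504.0 / 216.00 ≈ 44.0 mL/min
Patient B: SCr = 306 / 88.4 = 3.462 mg/dL
Patient B: CrCl = (140 − 72) × 70.1 / (72 × 3.462) × 0.85 = 4766.8 / 249.26 × 0.85 ≈ 16.3 mL/min
|44.0 − 16.3| = 27.7 mL/min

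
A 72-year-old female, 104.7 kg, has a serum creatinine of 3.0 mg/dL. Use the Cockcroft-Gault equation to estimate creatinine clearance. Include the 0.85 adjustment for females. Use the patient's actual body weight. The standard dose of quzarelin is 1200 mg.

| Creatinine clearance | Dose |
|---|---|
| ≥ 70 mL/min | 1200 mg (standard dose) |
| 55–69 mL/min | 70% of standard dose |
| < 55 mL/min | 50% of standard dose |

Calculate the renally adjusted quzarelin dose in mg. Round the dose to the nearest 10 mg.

CrCl = (140 − 72) × 104.7 / (72 × 3) × 0.85 = 7119.6 / 216.00 × 0.85 ≈ 28.0 mL/min
CrCl ≈ 28 mL/min → bracket < 55 mL/min.
50% of 1200 mg = 600 mg

600 mg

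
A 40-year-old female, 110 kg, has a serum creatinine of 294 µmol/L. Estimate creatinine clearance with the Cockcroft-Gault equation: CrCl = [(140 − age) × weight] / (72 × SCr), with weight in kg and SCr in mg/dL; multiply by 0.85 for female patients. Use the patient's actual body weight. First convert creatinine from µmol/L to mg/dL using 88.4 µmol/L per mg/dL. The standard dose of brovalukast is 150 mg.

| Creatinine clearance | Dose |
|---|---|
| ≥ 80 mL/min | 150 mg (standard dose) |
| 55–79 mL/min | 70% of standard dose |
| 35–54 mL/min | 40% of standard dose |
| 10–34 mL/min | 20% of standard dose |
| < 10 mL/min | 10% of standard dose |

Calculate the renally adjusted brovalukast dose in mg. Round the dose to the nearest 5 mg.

SCr = 294 / 88.4 = 3.326 mg/dL
CrCl = (140 − 40) × 110 / (72 × 3.326) × 0.85 = 11000.0 / 239.47 × 0.85 ≈ 39.0 mL/min
CrCl ≈ 39 mL/min → bracket 35–54 mL/min.
40% of 150 mg = 60 mg

60 mg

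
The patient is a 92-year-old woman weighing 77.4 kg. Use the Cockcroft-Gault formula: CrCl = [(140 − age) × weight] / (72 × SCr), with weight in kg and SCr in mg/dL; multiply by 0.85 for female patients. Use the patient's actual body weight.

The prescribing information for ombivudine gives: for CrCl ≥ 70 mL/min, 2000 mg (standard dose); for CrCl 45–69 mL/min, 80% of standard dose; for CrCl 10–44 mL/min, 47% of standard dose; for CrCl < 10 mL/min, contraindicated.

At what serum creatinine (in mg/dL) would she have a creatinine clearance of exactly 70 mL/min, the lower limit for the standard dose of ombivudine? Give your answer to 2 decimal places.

Standard dose requires CrCl ≥ 70 mL/min.
Set (140 − 92) × 77.4 × 0.85 / (72 × SCr) = 70
SCr = (140 − 92) × 77.4 × 0.85 / (72 × 70) = 0.627 mg/dL

0.63 mg/dL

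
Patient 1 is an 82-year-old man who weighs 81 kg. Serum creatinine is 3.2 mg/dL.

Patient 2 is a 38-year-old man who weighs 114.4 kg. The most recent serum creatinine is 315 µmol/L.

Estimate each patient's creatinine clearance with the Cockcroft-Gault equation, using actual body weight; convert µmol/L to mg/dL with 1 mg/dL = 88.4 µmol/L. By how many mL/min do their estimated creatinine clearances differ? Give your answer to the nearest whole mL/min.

25 mL/min

Patient 1: CrCl = (140 − 82) × 81 / (72 × 3.2) = 4698.0 / 230.40 ≈ 20.4 mL/min
Patient 2: SCr = 315 / 88.4 = 3.563 mg/dL
Patient 2: CrCl = (140 − 38) × 114.4 / (72 × 3.563) = 11668.8 / 256.54 ≈ 45.5 mL/min
|20.4 − 45.5| = 25.1 mL/min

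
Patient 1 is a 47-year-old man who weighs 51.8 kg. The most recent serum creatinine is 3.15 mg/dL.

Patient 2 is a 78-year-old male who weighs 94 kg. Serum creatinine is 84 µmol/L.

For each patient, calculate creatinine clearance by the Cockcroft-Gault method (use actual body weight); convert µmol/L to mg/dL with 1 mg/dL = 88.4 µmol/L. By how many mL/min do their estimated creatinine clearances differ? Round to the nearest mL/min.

64 mL/min

Patient 1: CrCl = (140 − 47) × 51.8 / (72 × 3.15) = 4817.4 / 226.80 ≈ 21.2 mL/min
Patient 2: SCr = 84 / 88.4 = 0.95 mg/dL
Patient 2: CrCl = (140 − 78) × 94 / (72 × 0.95) = 5828.0 / 68.40 ≈ 85.2 mL/min
|21.2 − 85.2| = 64.0 mL/min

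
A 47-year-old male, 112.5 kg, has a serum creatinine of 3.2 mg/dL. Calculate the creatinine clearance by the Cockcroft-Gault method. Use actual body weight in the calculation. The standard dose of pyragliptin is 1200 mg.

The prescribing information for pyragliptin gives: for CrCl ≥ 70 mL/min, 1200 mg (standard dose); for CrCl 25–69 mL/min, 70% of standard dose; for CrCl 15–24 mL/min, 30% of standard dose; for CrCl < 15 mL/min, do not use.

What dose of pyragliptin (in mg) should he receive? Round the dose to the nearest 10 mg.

CrCl = (140 − 47) × 112.5 / (72 × 3.2) = 10462.5 / 230.40 ≈ 45.4 mL/min
CrCl ≈ 45 mL/min → bracket 25–69 mL/min.
70% of 1200 mg = 840 mg

840 mg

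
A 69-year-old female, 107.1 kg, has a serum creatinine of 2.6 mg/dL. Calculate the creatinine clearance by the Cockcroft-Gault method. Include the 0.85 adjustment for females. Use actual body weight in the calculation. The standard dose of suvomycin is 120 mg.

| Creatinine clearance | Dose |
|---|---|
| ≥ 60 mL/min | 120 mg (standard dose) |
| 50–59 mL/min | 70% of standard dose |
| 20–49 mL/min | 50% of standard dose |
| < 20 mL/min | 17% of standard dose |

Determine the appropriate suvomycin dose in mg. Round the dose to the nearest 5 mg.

60 mg

CrCl = (140 − 69) × 107.1 / (72 × 2.6) × 0.85 = 7604.1 / 187.20 × 0.85 ≈ 34.5 mL/min
CrCl ≈ 35 mL/min → bracket 20–49 mL/min.
50% of 120 mg = 60 mg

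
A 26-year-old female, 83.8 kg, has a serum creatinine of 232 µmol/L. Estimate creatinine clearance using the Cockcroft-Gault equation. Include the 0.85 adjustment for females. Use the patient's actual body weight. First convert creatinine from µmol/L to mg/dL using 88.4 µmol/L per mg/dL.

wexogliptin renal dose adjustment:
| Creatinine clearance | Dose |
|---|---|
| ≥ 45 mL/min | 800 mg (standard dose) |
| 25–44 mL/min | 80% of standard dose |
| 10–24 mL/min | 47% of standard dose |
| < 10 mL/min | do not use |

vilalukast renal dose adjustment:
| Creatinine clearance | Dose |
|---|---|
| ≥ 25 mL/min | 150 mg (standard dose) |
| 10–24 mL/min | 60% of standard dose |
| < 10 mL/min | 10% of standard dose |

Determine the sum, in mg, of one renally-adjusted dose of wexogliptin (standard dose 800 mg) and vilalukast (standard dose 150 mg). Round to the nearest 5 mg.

790 mg

SCr = 232 / 88.4 = 2.624 mg/dL
CrCl = (140 − 26) × 83.8 / (72 × 2.624) × 0.85 = 9553.2 / 188.93 × 0.85 ≈ 43.0 mL/min
CrCl ≈ 43 mL/min.
wexogliptin: 25–44 mL/min → 80% of 800 mg = 640 mg.
vilalukast: ≥ 25 mL/min → 100% of 150 mg = 150 mg.
Total = 640 + 150 = 790 mg.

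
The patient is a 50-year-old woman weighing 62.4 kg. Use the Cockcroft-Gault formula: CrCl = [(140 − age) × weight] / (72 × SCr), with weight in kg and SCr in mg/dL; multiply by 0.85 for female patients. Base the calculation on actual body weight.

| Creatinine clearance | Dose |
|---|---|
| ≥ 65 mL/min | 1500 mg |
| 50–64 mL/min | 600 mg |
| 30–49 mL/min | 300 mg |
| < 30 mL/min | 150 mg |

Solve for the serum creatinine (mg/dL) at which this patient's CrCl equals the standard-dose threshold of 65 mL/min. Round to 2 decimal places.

Standard dose requires CrCl ≥ 65 mL/min.
Set (140 − 50) × 62.4 × 0.85 / (72 × SCr) = 65
SCr = (140 − 50) × 62.4 × 0.85 / (72 × 65) = 1.020 mg/dL

1.02 mg/dL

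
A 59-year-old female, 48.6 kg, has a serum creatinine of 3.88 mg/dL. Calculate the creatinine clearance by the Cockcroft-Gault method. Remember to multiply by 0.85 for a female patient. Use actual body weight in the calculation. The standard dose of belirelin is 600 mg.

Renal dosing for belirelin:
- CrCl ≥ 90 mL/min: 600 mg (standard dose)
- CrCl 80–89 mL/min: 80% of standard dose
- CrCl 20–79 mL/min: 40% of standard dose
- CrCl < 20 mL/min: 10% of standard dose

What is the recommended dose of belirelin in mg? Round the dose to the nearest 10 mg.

60 mg

CrCl = (140 − 59) × 48.6 / (72 × 3.88) × 0.85 = 3936.6 / 279.36 × 0.85 ≈ 12.0 mL/min
CrCl ≈ 12 mL/min → bracket < 20 mL/min.
10% of 600 mg = 60 mg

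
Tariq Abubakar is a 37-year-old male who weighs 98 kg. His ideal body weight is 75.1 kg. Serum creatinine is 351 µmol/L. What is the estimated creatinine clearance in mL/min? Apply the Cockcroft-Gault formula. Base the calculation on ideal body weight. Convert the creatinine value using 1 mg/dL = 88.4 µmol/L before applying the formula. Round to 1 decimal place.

SCr = 351 / 88.4 = 3.971 mg/dL
CrCl = (140 − 37) × 75.1 / (72 × 3.971) = 7735.3 / 285.91 ≈ 27.1 mL/min

27.1 mL/min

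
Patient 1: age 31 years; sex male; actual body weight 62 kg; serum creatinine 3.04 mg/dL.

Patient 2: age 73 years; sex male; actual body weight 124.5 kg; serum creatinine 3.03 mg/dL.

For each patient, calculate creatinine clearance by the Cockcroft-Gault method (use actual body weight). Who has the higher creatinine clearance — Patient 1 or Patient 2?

Patient 1: CrCl = (140 − 31) × 62 / (72 × 3.04) = 6758.0 / 218.88 ≈ 30.9 mL/min
Patient 2: CrCl = (140 − 73) × 124.5 / (72 × 3.03) = 8341.5 / 218.16 ≈ 38.2 mL/min
30.9 vs 38.2 mL/min → Patient 2 is higher.

Patient 2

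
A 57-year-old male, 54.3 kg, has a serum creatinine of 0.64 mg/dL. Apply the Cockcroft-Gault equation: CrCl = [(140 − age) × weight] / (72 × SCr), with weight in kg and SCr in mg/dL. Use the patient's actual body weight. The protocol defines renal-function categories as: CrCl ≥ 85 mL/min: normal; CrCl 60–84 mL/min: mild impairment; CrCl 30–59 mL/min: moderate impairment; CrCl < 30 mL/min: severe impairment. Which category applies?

CrCl = (140 − 57) × 54.3 / (72 × 0.64) = 4506.9 / 46.08 ≈ 97.8 mL/min
98 mL/min falls in the 'normal' range.

normal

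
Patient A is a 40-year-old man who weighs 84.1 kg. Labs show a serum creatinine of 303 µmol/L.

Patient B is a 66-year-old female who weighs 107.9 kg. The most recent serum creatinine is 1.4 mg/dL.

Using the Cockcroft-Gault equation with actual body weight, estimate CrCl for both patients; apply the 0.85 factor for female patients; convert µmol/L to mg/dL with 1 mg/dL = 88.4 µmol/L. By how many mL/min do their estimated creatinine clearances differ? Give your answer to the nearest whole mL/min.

Patient A: SCr = 303 / 88.4 = 3.428 mg/dL
Patient A: CrCl = (140 − 40) × 84.1 / (72 × 3.428) = 8410.0 / 246.82 ≈ 34.1 mL/min
Patient B: CrCl = (140 − 66) × 107.9 / (72 × 1.4) × 0.85 = 7984.6 / 100.80 × 0.85 ≈ 67.3 mL/min
|34.1 − 67.3| = 33.2 mL/min

33 mL/min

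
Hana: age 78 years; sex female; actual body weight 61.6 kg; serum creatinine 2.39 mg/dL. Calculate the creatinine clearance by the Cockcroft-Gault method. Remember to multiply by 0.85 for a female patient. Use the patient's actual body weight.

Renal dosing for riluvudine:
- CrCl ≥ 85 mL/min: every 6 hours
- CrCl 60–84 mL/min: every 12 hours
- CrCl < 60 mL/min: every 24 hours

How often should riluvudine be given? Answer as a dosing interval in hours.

every 24 hours

CrCl = (140 − 78) × 61.6 / (72 × 2.39) × 0.85 = 3819.2 / 172.08 × 0.85 ≈ 18.9 mL/min
CrCl ≈ 19 mL/min → bracket < 60 mL/min → every 24 hours.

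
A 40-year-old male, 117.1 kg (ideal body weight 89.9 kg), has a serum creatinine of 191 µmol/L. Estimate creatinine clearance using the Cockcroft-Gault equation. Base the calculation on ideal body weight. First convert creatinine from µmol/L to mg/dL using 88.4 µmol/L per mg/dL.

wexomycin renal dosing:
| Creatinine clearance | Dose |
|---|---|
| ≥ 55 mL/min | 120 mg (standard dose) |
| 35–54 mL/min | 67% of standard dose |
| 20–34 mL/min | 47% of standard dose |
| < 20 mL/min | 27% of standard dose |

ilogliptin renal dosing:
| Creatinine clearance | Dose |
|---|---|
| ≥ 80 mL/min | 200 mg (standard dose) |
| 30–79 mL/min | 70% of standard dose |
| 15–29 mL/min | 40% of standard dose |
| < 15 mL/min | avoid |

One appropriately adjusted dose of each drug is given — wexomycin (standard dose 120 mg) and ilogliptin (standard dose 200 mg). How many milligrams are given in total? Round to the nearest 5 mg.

SCr = 191 / 88.4 = 2.161 mg/dL
CrCl = (140 − 40) × 89.9 / (72 × 2.161) = 8990.0 / 155.59 ≈ 57.8 mL/min
CrCl ≈ 58 mL/min.
wexomycin: ≥ 55 mL/min → 100% of 120 mg = 120 mg.
ilogliptin: 30–79 mL/min → 70% of 200 mg = 140 mg.
Total = 120 + 140 = 260 mg.

260 mg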